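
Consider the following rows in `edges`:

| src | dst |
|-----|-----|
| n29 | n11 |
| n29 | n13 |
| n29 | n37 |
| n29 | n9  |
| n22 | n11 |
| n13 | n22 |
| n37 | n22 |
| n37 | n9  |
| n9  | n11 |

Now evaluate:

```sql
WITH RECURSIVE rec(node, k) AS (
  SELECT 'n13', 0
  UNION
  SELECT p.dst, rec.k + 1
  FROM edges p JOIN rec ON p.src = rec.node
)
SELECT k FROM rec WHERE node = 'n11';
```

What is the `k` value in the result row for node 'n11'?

2

Base: (n13, k=0).
Iteration 1: edges from {n13} -> (n22, k=1).
Iteration 2: edges from {n22} -> (n11, k=2).
Iteration 3: no outgoing edges from {n11}; recursion stops.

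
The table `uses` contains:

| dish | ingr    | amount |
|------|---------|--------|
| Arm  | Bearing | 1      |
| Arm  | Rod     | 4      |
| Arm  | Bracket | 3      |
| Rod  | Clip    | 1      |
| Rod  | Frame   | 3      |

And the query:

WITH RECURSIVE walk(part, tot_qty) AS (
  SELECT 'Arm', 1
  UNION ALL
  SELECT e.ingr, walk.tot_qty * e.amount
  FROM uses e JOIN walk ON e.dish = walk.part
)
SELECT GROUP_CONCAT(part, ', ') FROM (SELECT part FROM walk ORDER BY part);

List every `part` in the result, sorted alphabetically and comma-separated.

Base: (Arm, tot_qty=1).
Iteration 1: components of {Arm} -> Bearing = 1*1 = 1, Bracket = 1*3 = 3, Rod = 1*4 = 4.
Iteration 2: components of {Bearing,Bracket,Rod} -> Clip = 4*1 = 4, Frame = 4*3 = 12.
Iteration 3: no further components; recursion stops.

Arm, Bearing, Bracket, Clip, Frame, Rod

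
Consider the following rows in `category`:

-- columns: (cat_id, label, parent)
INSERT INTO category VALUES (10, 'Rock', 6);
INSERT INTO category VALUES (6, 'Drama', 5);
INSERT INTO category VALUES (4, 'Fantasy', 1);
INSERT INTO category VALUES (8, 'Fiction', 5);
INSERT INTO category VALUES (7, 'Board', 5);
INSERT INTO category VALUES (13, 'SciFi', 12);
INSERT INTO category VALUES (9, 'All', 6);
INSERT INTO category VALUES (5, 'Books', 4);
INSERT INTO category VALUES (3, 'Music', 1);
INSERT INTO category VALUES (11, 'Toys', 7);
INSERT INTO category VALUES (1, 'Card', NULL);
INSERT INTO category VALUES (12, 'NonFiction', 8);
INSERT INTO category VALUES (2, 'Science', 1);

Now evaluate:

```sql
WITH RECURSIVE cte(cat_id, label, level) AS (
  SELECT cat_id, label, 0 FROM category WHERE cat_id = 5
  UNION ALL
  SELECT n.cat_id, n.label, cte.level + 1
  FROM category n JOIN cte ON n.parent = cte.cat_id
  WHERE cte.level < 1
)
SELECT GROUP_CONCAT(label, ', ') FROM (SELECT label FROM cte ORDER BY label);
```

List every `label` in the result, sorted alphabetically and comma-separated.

Base: cat_id=5 (Books) at level 0.
Iteration 1: rows with parent in {5} -> Drama (id 6, level 1), Board (id 7, level 1), Fiction (id 8, level 1).
Iteration 2: level < 1 fails for all current rows; recursion stops.

Board, Books, Drama, Fiction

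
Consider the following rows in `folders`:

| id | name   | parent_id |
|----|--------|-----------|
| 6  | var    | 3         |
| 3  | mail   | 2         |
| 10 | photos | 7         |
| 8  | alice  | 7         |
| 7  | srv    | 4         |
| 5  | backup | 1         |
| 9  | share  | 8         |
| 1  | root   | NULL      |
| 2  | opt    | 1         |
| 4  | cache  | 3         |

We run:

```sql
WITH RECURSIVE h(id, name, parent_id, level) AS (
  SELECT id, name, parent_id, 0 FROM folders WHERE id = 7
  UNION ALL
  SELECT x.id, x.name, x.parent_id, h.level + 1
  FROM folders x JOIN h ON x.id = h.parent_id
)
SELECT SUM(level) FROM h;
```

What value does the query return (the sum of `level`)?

10

Base: id=7 (srv), parent_id=4, level 0.
Iteration 1: join on id=4 -> cache (id 4, parent_id=3, level 1).
Iteration 2: join on id=3 -> mail (id 3, parent_id=2, level 2).
Iteration 3: join on id=2 -> opt (id 2, parent_id=1, level 3).
Iteration 4: join on id=1 -> root (id 1, parent_id=NULL, level 4).
Iteration 5: parent_id is NULL; no match; recursion stops.
SUM(level) = 0 + 1 + 2 + 3 + 4 = 10.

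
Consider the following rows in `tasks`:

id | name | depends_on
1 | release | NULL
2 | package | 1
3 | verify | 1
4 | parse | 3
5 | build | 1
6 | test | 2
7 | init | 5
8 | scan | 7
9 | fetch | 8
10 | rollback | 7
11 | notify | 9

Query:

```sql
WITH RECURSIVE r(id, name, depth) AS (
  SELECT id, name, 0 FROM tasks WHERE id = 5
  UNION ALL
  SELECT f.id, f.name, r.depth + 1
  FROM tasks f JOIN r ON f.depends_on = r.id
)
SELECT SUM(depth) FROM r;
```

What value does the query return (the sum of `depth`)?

Base: id=5 (build) at depth 0.
Iteration 1: rows with depends_on in {5} -> init (id 7, depth 1).
Iteration 2: rows with depends_on in {7} -> scan (id 8, depth 2), rollback (id 10, depth 2).
Iteration 3: rows with depends_on in {8,10} -> fetch (id 9, depth 3).
Iteration 4: rows with depends_on in {9} -> notify (id 11, depth 4).
Iteration 5: no rows with depends_on in {11}; recursion stops.
SUM(depth) = 0 + 1 + 2 + 2 + 3 + 4 = 12.

12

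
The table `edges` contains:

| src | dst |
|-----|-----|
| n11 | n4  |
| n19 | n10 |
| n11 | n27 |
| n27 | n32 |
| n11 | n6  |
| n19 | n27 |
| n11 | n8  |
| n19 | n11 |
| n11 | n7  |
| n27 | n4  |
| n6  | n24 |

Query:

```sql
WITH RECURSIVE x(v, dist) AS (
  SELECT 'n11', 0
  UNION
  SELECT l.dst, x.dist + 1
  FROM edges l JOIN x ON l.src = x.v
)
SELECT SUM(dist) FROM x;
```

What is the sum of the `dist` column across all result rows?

Base: (n11, dist=0).
Iteration 1: edges from {n11} -> (n27, dist=1), (n4, dist=1), (n6, dist=1), (n7, dist=1), (n8, dist=1).
Iteration 2: edges from {n27,n4,n6,n7,n8} -> (n24, dist=2), (n32, dist=2), (n4, dist=2).
Iteration 3: no outgoing edges from {n24,n32,n4}; recursion stops.
SUM(dist) = 0 + 1 + 1 + 1 + 1 + 1 + 2 + 2 + 2 = 11.

11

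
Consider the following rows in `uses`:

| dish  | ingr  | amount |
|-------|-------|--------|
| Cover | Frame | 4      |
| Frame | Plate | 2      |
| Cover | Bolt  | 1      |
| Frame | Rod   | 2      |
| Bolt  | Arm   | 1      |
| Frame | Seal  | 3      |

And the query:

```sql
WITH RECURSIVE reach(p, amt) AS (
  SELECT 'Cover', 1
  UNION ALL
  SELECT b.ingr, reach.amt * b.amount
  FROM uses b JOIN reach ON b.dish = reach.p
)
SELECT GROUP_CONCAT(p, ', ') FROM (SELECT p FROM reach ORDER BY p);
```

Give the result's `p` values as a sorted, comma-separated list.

Base: (Cover, amt=1).
Iteration 1: components of {Cover} -> Bolt = 1*1 = 1, Frame = 1*4 = 4.
Iteration 2: components of {Bolt,Frame} -> Arm = 1*1 = 1, Plate = 4*2 = 8, Rod = 4*2 = 8, Seal = 4*3 = 12.
Iteration 3: no further components; recursion stops.

Arm, Bolt, Cover, Frame, Plate, Rod, Seal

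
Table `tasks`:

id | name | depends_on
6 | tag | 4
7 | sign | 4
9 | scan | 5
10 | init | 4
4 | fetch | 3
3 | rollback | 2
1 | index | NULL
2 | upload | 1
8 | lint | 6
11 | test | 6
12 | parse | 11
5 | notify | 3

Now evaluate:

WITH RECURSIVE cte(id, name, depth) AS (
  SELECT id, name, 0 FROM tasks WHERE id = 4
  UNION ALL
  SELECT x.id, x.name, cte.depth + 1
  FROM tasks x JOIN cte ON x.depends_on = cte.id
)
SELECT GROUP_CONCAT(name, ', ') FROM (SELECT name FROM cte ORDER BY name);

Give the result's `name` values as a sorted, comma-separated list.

Base: id=4 (fetch) at depth 0.
Iteration 1: rows with depends_on in {4} -> tag (id 6, depth 1), sign (id 7, depth 1), init (id 10, depth 1).
Iteration 2: rows with depends_on in {6,7,10} -> lint (id 8, depth 2), test (id 11, depth 2).
Iteration 3: rows with depends_on in {8,11} -> parse (id 12, depth 3).
Iteration 4: no rows with depends_on in {12}; recursion stops.

fetch, init, lint, parse, sign, tag, test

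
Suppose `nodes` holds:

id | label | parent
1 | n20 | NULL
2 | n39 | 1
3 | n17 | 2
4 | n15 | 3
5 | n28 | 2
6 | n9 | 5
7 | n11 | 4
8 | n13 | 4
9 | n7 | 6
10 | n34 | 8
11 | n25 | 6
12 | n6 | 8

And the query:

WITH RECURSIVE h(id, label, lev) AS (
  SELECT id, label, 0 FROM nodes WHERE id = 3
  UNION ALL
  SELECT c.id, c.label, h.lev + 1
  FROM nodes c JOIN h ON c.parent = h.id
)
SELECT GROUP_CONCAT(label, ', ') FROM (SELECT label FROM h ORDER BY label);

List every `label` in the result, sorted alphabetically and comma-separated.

Base: id=3 (n17) at lev 0.
Iteration 1: rows with parent in {3} -> n15 (id 4, lev 1).
Iteration 2: rows with parent in {4} -> n11 (id 7, lev 2), n13 (id 8, lev 2).
Iteration 3: rows with parent in {7,8} -> n34 (id 10, lev 3), n6 (id 12, lev 3).
Iteration 4: no rows with parent in {10,12}; recursion stops.

n11, n13, n15, n17, n34, n6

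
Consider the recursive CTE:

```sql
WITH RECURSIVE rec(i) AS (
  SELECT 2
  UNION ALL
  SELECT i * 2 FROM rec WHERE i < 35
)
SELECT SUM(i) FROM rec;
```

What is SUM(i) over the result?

126

Base: i=2.
Iteration 1: 2 < 35 holds -> i = 2 * 2 = 4.
Iteration 2: 4 < 35 holds -> i = 4 * 2 = 8.
Iteration 3: 8 < 35 holds -> i = 8 * 2 = 16.
Iteration 4: 16 < 35 holds -> i = 16 * 2 = 32.
Iteration 5: 32 < 35 holds -> i = 32 * 2 = 64.
Iteration 6: 64 < 35 fails; recursion stops.
SUM(i) = 2 + 4 + 8 + 16 + 32 + 64 = 126.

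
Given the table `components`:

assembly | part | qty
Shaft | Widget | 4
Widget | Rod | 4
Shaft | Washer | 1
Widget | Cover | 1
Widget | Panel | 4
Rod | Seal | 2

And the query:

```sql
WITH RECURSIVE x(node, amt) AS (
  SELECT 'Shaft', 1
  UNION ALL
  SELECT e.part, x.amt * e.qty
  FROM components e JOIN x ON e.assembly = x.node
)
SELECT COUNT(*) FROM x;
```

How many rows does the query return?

7

Base: (Shaft, amt=1).
Iteration 1: components of {Shaft} -> Washer = 1*1 = 1, Widget = 1*4 = 4.
Iteration 2: components of {Washer,Widget} -> Cover = 4*1 = 4, Panel = 4*4 = 16, Rod = 4*4 = 16.
Iteration 3: components of {Cover,Panel,Rod} -> Seal = 16*2 = 32.
Iteration 4: no further components; recursion stops.
Total rows emitted: 7.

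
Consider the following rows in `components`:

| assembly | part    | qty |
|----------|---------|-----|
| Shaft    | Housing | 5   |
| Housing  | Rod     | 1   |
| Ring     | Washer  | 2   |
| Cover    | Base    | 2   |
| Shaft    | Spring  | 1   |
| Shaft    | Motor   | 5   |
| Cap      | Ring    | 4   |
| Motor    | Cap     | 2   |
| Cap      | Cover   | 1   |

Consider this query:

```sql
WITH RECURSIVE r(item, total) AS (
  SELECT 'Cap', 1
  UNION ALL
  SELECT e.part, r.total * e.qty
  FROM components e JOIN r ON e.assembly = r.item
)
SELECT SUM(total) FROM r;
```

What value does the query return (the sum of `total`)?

Base: (Cap, total=1).
Iteration 1: components of {Cap} -> Cover = 1*1 = 1, Ring = 1*4 = 4.
Iteration 2: components of {Cover,Ring} -> Base = 1*2 = 2, Washer = 4*2 = 8.
Iteration 3: no further components; recursion stops.
SUM(total) = 1 + 4 + 1 + 8 + 2 = 16.

16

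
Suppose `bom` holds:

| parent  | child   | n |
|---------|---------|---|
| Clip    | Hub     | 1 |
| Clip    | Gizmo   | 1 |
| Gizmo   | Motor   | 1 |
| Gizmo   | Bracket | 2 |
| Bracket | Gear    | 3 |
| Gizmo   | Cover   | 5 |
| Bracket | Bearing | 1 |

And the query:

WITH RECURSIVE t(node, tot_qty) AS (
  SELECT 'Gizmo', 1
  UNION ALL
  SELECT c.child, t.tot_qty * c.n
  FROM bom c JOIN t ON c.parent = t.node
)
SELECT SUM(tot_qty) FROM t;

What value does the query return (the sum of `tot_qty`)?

Base: (Gizmo, tot_qty=1).
Iteration 1: components of {Gizmo} -> Bracket = 1*2 = 2, Cover = 1*5 = 5, Motor = 1*1 = 1.
Iteration 2: components of {Bracket,Cover,Motor} -> Bearing = 2*1 = 2, Gear = 2*3 = 6.
Iteration 3: no further components; recursion stops.
SUM(tot_qty) = 1 + 1 + 2 + 5 + 6 + 2 = 17.

17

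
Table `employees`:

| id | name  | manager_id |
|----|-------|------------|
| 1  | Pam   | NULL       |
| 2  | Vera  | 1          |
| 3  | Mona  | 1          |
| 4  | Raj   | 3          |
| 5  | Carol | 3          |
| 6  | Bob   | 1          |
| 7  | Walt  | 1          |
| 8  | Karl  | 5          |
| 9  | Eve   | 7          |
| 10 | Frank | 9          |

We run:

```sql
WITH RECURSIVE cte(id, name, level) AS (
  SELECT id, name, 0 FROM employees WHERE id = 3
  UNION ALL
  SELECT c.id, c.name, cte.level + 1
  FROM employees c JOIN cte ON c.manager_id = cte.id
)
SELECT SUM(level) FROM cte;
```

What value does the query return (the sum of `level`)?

Base: id=3 (Mona) at level 0.
Iteration 1: rows with manager_id in {3} -> Raj (id 4, level 1), Carol (id 5, level 1).
Iteration 2: rows with manager_id in {4,5} -> Karl (id 8, level 2).
Iteration 3: no rows with manager_id in {8}; recursion stops.
SUM(level) = 0 + 1 + 1 + 2 = 4.

4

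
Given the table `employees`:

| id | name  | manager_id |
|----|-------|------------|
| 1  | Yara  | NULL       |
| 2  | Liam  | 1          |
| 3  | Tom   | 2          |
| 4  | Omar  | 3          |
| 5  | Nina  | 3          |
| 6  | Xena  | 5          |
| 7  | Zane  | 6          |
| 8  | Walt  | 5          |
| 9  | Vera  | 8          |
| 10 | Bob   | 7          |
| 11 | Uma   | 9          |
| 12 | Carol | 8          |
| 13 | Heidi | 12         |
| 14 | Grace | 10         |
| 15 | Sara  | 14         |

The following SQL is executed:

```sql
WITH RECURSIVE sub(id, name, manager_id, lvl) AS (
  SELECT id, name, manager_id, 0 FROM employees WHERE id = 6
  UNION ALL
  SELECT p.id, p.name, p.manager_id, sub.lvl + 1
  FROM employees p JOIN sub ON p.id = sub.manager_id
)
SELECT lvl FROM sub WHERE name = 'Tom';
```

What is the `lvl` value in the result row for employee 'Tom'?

Base: id=6 (Xena), manager_id=5, lvl 0.
Iteration 1: join on id=5 -> Nina (id 5, manager_id=3, lvl 1).
Iteration 2: join on id=3 -> Tom (id 3, manager_id=2, lvl 2).
Iteration 3: join on id=2 -> Liam (id 2, manager_id=1, lvl 3).
Iteration 4: join on id=1 -> Yara (id 1, manager_id=NULL, lvl 4).
Iteration 5: manager_id is NULL; no match; recursion stops.

2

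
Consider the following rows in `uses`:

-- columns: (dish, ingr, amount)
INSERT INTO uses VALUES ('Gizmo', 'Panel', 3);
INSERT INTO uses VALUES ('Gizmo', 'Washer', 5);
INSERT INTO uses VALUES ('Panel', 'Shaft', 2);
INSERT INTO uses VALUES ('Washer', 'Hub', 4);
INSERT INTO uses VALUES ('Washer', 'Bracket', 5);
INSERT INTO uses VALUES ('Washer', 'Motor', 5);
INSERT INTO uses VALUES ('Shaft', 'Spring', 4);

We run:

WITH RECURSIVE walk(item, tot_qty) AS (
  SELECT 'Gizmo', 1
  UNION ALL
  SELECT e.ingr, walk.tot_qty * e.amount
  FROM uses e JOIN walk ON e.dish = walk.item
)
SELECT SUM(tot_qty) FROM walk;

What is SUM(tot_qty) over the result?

Base: (Gizmo, tot_qty=1).
Iteration 1: components of {Gizmo} -> Panel = 1*3 = 3, Washer = 1*5 = 5.
Iteration 2: components of {Panel,Washer} -> Bracket = 5*5 = 25, Hub = 5*4 = 20, Motor = 5*5 = 25, Shaft = 3*2 = 6.
Iteration 3: components of {Bracket,Hub,Motor,Shaft} -> Spring = 6*4 = 24.
Iteration 4: no further components; recursion stops.
SUM(tot_qty) = 1 + 3 + 5 + 6 + 20 + 25 + 25 + 24 = 109.

109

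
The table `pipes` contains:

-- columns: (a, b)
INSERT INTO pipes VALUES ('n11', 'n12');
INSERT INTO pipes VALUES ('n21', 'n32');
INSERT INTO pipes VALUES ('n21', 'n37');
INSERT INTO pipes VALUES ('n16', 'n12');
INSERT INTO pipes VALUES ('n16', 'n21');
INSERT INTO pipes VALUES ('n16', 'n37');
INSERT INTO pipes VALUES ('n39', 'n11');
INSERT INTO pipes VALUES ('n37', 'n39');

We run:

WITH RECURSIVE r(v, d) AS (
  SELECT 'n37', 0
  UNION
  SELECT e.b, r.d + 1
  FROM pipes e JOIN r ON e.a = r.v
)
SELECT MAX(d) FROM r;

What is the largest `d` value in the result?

Base: (n37, d=0).
Iteration 1: edges from {n37} -> (n39, d=1).
Iteration 2: edges from {n39} -> (n11, d=2).
Iteration 3: edges from {n11} -> (n12, d=3).
Iteration 4: no outgoing edges from {n12}; recursion stops.
d values: 0, 1, 2, 3; the maximum is 3.

3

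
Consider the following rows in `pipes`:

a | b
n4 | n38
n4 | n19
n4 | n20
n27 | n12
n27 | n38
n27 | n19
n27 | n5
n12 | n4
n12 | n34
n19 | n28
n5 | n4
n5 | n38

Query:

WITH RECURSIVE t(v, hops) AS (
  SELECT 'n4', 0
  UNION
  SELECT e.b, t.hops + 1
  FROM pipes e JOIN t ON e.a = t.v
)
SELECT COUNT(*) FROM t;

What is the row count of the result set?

Base: (n4, hops=0).
Iteration 1: edges from {n4} -> (n19, hops=1), (n20, hops=1), (n38, hops=1).
Iteration 2: edges from {n19,n20,n38} -> (n28, hops=2).
Iteration 3: no outgoing edges from {n28}; recursion stops.
Total rows emitted: 5.

5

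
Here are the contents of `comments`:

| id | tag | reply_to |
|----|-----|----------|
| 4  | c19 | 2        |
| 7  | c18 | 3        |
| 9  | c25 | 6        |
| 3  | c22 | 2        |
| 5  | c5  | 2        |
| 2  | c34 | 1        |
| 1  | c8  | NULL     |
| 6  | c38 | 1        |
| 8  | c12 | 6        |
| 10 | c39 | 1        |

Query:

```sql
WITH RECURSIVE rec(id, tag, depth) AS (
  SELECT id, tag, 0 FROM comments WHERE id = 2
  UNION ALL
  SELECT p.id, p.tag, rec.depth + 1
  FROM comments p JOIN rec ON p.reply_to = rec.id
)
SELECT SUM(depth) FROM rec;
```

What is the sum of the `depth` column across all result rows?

Base: id=2 (c34) at depth 0.
Iteration 1: rows with reply_to in {2} -> c22 (id 3, depth 1), c19 (id 4, depth 1), c5 (id 5, depth 1).
Iteration 2: rows with reply_to in {3,4,5} -> c18 (id 7, depth 2).
Iteration 3: no rows with reply_to in {7}; recursion stops.
SUM(depth) = 0 + 1 + 1 + 1 + 2 = 5.

5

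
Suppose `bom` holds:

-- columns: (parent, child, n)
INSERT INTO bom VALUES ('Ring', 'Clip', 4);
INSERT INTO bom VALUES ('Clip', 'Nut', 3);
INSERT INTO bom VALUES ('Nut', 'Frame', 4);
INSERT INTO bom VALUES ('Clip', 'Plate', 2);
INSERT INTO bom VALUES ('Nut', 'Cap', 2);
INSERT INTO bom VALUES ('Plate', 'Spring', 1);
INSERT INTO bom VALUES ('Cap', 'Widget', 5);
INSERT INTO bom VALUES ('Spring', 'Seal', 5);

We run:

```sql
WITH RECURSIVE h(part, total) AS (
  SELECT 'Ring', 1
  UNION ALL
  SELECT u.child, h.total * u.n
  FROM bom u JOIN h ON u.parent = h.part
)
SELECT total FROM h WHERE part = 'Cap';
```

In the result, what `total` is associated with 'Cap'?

Base: (Ring, total=1).
Iteration 1: components of {Ring} -> Clip = 1*4 = 4.
Iteration 2: components of {Clip} -> Nut = 4*3 = 12, Plate = 4*2 = 8.
Iteration 3: components of {Nut,Plate} -> Cap = 12*2 = 24, Frame = 12*4 = 48, Spring = 8*1 = 8.
Iteration 4: components of {Cap,Frame,Spring} -> Seal = 8*5 = 40, Widget = 24*5 = 120.
Iteration 5: no further components; recursion stops.

24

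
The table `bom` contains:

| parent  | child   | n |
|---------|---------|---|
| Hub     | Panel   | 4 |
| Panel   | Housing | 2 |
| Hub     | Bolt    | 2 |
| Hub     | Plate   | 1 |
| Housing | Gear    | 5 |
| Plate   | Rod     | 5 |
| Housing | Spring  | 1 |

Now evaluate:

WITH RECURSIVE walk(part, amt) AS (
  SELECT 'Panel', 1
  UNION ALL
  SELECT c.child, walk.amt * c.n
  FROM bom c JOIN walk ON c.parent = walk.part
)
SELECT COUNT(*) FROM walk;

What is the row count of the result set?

4

Base: (Panel, amt=1).
Iteration 1: components of {Panel} -> Housing = 1*2 = 2.
Iteration 2: components of {Housing} -> Gear = 2*5 = 10, Spring = 2*1 = 2.
Iteration 3: no further components; recursion stops.
Total rows emitted: 4.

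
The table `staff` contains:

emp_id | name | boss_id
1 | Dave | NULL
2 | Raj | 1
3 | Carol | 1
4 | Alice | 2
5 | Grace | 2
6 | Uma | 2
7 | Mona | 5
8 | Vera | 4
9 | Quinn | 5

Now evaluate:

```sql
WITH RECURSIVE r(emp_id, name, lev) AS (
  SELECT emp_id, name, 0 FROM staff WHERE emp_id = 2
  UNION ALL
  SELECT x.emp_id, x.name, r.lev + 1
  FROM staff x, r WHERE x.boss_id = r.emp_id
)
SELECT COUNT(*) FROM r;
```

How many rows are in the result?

Base: emp_id=2 (Raj) at lev 0.
Iteration 1: rows with boss_id in {2} -> Alice (id 4, lev 1), Grace (id 5, lev 1), Uma (id 6, lev 1).
Iteration 2: rows with boss_id in {4,5,6} -> Mona (id 7, lev 2), Vera (id 8, lev 2), Quinn (id 9, lev 2).
Iteration 3: no rows with boss_id in {7,8,9}; recursion stops.
Total rows emitted: 7.

7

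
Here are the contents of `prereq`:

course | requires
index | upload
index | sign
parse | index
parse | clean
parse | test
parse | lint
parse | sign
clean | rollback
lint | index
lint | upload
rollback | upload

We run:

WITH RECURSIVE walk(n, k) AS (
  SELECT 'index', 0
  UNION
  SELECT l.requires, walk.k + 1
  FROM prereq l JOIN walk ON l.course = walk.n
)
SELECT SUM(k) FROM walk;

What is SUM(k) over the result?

2

Base: (index, k=0).
Iteration 1: edges from {index} -> (sign, k=1), (upload, k=1).
Iteration 2: no outgoing edges from {sign,upload}; recursion stops.
SUM(k) = 0 + 1 + 1 = 2.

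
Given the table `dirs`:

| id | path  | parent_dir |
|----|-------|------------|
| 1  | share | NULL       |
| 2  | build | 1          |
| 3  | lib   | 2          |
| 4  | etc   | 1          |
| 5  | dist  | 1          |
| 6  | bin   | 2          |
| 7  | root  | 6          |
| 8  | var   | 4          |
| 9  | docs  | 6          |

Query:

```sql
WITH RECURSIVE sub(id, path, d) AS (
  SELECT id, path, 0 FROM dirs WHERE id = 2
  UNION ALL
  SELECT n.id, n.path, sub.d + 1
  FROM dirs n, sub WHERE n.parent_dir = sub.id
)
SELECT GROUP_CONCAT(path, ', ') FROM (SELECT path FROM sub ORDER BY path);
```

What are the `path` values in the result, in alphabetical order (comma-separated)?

Base: id=2 (build) at d 0.
Iteration 1: rows with parent_dir in {2} -> lib (id 3, d 1), bin (id 6, d 1).
Iteration 2: rows with parent_dir in {3,6} -> root (id 7, d 2), docs (id 9, d 2).
Iteration 3: no rows with parent_dir in {7,9}; recursion stops.

bin, build, docs, lib, root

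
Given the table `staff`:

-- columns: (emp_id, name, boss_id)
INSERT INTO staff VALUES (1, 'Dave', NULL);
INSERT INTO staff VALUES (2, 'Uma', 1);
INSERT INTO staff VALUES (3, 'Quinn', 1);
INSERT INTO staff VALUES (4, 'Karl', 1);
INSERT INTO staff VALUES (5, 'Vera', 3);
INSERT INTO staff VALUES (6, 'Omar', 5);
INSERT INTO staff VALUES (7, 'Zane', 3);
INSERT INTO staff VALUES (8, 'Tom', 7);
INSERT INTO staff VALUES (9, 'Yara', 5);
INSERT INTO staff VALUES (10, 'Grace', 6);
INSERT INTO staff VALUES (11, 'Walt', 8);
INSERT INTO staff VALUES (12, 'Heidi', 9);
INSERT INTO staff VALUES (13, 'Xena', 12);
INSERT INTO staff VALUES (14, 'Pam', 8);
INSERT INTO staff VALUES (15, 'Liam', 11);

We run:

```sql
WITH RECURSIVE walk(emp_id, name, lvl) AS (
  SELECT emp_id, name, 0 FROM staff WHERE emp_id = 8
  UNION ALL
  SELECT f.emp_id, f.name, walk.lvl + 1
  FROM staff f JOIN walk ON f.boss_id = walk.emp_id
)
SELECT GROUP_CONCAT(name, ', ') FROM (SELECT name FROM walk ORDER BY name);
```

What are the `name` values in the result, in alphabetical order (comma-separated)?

Liam, Pam, Tom, Walt

Base: emp_id=8 (Tom) at lvl 0.
Iteration 1: rows with boss_id in {8} -> Walt (id 11, lvl 1), Pam (id 14, lvl 1).
Iteration 2: rows with boss_id in {11,14} -> Liam (id 15, lvl 2).
Iteration 3: no rows with boss_id in {15}; recursion stops.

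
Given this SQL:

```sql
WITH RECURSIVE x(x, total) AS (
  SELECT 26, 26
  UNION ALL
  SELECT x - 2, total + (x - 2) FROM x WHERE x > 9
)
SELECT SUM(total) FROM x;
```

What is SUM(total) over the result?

Base: x=26, total=26.
Iteration 1: 26 > 9 holds -> x = 26 - 2 = 24, total = 26 + 24 = 50.
Iteration 2: 24 > 9 holds -> x = 24 - 2 = 22, total = 50 + 22 = 72.
Iteration 3: 22 > 9 holds -> x = 22 - 2 = 20, total = 72 + 20 = 92.
Iteration 4: 20 > 9 holds -> x = 20 - 2 = 18, total = 92 + 18 = 110.
Iteration 5: 18 > 9 holds -> x = 18 - 2 = 16, total = 110 + 16 = 126.
Iteration 6: 16 > 9 holds -> x = 16 - 2 = 14, total = 126 + 14 = 140.
Iteration 7: 14 > 9 holds -> x = 14 - 2 = 12, total = 140 + 12 = 152.
Iteration 8: 12 > 9 holds -> x = 12 - 2 = 10, total = 152 + 10 = 162.
Iteration 9: 10 > 9 holds -> x = 10 - 2 = 8, total = 162 + 8 = 170.
Iteration 10: 8 > 9 fails; recursion stops.
SUM(total) = 26 + 50 + 72 + 92 + 110 + 126 + 140 + 152 + 162 + 170 = 1100.

1100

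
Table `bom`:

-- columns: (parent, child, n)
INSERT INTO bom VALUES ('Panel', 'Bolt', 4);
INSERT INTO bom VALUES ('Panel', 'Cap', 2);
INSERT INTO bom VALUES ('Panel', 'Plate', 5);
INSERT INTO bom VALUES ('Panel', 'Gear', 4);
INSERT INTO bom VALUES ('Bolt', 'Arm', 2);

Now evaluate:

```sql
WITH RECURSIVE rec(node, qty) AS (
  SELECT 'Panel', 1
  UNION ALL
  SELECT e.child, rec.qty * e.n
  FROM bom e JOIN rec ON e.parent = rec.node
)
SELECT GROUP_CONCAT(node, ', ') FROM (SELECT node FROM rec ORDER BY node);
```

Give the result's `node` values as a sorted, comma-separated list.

Arm, Bolt, Cap, Gear, Panel, Plate

Base: (Panel, qty=1).
Iteration 1: components of {Panel} -> Bolt = 1*4 = 4, Cap = 1*2 = 2, Gear = 1*4 = 4, Plate = 1*5 = 5.
Iteration 2: components of {Bolt,Cap,Gear,Plate} -> Arm = 4*2 = 8.
Iteration 3: no further components; recursion stops.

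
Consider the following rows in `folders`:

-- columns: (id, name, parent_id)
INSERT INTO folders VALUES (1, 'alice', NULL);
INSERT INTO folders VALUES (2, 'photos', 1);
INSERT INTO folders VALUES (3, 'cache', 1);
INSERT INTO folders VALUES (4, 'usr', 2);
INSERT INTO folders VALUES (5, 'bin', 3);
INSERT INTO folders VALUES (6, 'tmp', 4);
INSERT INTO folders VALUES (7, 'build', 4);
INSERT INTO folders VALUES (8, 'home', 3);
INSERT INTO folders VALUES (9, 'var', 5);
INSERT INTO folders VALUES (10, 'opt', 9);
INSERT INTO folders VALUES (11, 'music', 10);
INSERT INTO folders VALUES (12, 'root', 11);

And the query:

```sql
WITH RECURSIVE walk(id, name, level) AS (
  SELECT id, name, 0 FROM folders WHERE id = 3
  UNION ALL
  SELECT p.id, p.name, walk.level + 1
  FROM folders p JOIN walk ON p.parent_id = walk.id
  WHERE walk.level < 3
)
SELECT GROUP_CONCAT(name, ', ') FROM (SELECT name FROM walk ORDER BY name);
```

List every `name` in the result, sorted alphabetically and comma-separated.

bin, cache, home, opt, var

Base: id=3 (cache) at level 0.
Iteration 1: rows with parent_id in {3} -> bin (id 5, level 1), home (id 8, level 1).
Iteration 2: rows with parent_id in {5,8} -> var (id 9, level 2).
Iteration 3: rows with parent_id in {9} -> opt (id 10, level 3).
Iteration 4: level < 3 fails for all current rows; recursion stops.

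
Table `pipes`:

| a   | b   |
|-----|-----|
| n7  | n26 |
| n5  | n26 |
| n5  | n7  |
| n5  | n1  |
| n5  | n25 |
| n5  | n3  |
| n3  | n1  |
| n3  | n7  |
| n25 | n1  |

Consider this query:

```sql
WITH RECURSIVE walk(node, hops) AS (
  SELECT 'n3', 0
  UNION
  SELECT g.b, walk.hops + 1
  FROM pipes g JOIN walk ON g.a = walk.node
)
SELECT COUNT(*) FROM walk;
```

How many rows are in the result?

Base: (n3, hops=0).
Iteration 1: edges from {n3} -> (n1, hops=1), (n7, hops=1).
Iteration 2: edges from {n1,n7} -> (n26, hops=2).
Iteration 3: no outgoing edges from {n26}; recursion stops.
Total rows emitted: 4.

4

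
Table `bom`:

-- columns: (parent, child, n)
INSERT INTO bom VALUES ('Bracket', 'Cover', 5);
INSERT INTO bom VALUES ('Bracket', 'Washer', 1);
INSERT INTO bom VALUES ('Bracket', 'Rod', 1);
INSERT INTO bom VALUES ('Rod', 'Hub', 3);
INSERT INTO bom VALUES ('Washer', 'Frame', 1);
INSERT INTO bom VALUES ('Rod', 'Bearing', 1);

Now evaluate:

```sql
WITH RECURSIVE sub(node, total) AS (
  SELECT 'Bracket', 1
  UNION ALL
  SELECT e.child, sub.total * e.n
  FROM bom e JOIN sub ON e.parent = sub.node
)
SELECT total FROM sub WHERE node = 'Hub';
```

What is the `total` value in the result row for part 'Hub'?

3

Base: (Bracket, total=1).
Iteration 1: components of {Bracket} -> Cover = 1*5 = 5, Rod = 1*1 = 1, Washer = 1*1 = 1.
Iteration 2: components of {Cover,Rod,Washer} -> Bearing = 1*1 = 1, Frame = 1*1 = 1, Hub = 1*3 = 3.
Iteration 3: no further components; recursion stops.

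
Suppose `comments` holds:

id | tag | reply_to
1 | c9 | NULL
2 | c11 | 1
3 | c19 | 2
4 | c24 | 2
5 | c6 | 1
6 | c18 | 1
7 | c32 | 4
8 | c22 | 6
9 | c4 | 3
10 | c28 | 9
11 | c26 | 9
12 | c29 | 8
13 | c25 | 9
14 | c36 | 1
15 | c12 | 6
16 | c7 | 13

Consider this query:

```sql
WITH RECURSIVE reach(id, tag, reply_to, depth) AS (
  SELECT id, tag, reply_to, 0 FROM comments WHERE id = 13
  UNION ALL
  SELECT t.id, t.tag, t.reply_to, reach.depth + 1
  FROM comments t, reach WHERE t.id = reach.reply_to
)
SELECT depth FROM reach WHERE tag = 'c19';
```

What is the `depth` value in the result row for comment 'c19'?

2

Base: id=13 (c25), reply_to=9, depth 0.
Iteration 1: join on id=9 -> c4 (id 9, reply_to=3, depth 1).
Iteration 2: join on id=3 -> c19 (id 3, reply_to=2, depth 2).
Iteration 3: join on id=2 -> c11 (id 2, reply_to=1, depth 3).
Iteration 4: join on id=1 -> c9 (id 1, reply_to=NULL, depth 4).
Iteration 5: reply_to is NULL; no match; recursion stops.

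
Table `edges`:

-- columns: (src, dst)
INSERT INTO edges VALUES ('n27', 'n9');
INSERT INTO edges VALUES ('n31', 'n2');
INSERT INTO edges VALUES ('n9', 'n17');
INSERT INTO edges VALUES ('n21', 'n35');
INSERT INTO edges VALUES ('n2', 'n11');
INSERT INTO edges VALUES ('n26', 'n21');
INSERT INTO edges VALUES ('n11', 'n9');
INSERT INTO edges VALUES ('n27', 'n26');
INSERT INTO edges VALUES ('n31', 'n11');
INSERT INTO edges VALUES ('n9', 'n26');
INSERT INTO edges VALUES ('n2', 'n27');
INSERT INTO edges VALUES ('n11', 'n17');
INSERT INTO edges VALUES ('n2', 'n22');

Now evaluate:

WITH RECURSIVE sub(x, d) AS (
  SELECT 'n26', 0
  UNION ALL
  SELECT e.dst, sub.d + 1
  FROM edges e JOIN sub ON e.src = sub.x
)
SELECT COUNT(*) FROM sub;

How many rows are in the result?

3

Base: (n26, d=0).
Iteration 1: edges from {n26} -> (n21, d=1).
Iteration 2: edges from {n21} -> (n35, d=2).
Iteration 3: no outgoing edges from {n35}; recursion stops.
Total rows emitted: 3.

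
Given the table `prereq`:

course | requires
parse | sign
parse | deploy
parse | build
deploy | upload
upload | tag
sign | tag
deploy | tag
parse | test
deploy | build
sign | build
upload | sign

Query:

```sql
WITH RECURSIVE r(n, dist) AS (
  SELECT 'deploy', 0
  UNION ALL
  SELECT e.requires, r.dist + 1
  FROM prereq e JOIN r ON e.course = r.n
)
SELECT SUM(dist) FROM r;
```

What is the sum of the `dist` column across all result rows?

Base: (deploy, dist=0).
Iteration 1: edges from {deploy} -> (build, dist=1), (tag, dist=1), (upload, dist=1).
Iteration 2: edges from {build,tag,upload} -> (sign, dist=2), (tag, dist=2).
Iteration 3: edges from {sign,tag} -> (build, dist=3), (tag, dist=3).
Iteration 4: no outgoing edges from {build,tag}; recursion stops.
SUM(dist) = 0 + 1 + 1 + 1 + 2 + 2 + 3 + 3 = 13.

13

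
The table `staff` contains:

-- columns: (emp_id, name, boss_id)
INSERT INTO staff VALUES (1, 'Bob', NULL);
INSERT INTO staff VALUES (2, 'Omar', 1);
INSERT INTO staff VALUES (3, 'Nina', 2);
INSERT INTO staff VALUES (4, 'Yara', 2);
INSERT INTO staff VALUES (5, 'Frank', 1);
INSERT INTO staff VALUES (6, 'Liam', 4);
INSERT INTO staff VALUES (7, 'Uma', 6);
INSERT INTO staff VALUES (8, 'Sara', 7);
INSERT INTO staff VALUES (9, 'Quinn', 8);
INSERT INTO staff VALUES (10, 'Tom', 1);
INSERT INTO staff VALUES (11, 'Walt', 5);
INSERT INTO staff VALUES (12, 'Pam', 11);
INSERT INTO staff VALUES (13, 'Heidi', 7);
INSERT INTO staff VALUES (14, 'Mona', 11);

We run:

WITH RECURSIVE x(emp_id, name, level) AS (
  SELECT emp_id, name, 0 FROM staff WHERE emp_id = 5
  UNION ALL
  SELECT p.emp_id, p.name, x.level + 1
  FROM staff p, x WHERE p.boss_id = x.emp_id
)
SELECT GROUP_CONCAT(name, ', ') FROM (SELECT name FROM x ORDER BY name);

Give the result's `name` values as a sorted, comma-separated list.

Frank, Mona, Pam, Walt

Base: emp_id=5 (Frank) at level 0.
Iteration 1: rows with boss_id in {5} -> Walt (id 11, level 1).
Iteration 2: rows with boss_id in {11} -> Pam (id 12, level 2), Mona (id 14, level 2).
Iteration 3: no rows with boss_id in {12,14}; recursion stops.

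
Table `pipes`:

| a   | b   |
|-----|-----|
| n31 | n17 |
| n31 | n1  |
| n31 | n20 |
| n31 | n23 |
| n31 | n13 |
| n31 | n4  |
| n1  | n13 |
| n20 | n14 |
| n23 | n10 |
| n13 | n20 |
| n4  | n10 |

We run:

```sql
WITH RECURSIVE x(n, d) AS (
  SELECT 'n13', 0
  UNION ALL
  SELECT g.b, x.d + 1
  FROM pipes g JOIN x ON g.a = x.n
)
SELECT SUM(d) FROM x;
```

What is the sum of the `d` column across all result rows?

3

Base: (n13, d=0).
Iteration 1: edges from {n13} -> (n20, d=1).
Iteration 2: edges from {n20} -> (n14, d=2).
Iteration 3: no outgoing edges from {n14}; recursion stops.
SUM(d) = 0 + 1 + 2 = 3.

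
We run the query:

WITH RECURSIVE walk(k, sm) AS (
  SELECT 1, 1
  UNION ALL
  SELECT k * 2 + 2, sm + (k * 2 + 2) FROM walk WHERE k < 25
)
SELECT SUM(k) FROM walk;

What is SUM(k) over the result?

83

Base: k=1, sm=1.
Iteration 1: 1 < 25 holds -> k = 1 * 2 + 2 = 4, sm = 1 + 4 = 5.
Iteration 2: 4 < 25 holds -> k = 4 * 2 + 2 = 10, sm = 5 + 10 = 15.
Iteration 3: 10 < 25 holds -> k = 10 * 2 + 2 = 22, sm = 15 + 22 = 37.
Iteration 4: 22 < 25 holds -> k = 22 * 2 + 2 = 46, sm = 37 + 46 = 83.
Iteration 5: 46 < 25 fails; recursion stops.
SUM(k) = 1 + 4 + 10 + 22 + 46 = 83.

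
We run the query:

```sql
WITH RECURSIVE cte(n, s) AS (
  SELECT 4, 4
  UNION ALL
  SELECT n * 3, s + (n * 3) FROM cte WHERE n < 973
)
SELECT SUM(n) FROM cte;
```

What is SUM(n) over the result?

Base: n=4, s=4.
Iteration 1: 4 < 973 holds -> n = 4 * 3 = 12, s = 4 + 12 = 16.
Iteration 2: 12 < 973 holds -> n = 12 * 3 = 36, s = 16 + 36 = 52.
Iteration 3: 36 < 973 holds -> n = 36 * 3 = 108, s = 52 + 108 = 160.
Iteration 4: 108 < 973 holds -> n = 108 * 3 = 324, s = 160 + 324 = 484.
Iteration 5: 324 < 973 holds -> n = 324 * 3 = 972, s = 484 + 972 = 1456.
Iteration 6: 972 < 973 holds -> n = 972 * 3 = 2916, s = 1456 + 2916 = 4372.
Iteration 7: 2916 < 973 fails; recursion stops.
SUM(n) = 4 + 12 + 36 + 108 + 324 + 972 + 2916 = 4372.

4372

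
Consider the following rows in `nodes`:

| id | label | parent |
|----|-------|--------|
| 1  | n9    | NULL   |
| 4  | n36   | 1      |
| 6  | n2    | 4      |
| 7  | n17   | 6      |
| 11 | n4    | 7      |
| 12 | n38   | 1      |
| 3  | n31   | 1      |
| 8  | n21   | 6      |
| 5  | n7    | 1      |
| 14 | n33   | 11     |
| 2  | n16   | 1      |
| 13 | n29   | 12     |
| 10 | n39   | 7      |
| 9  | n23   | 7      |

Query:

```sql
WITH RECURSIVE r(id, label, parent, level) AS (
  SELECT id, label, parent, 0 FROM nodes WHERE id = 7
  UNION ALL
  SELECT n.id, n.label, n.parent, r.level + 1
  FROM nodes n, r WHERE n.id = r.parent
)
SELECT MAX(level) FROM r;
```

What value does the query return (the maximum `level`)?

3

Base: id=7 (n17), parent=6, level 0.
Iteration 1: join on id=6 -> n2 (id 6, parent=4, level 1).
Iteration 2: join on id=4 -> n36 (id 4, parent=1, level 2).
Iteration 3: join on id=1 -> n9 (id 1, parent=NULL, level 3).
Iteration 4: parent is NULL; no match; recursion stops.
level values: 0, 1, 2, 3; the maximum is 3.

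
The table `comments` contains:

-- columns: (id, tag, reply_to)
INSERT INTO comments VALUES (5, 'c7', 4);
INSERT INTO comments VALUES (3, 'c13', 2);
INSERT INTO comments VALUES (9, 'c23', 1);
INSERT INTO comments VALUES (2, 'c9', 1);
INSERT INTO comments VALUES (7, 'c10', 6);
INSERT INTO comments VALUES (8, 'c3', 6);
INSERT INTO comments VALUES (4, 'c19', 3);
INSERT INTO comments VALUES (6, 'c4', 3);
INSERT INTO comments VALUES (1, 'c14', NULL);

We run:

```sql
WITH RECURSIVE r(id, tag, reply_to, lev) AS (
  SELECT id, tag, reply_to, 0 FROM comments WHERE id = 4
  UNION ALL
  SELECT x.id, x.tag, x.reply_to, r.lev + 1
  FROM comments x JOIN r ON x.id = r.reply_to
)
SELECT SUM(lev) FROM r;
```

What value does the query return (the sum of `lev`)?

6

Base: id=4 (c19), reply_to=3, lev 0.
Iteration 1: join on id=3 -> c13 (id 3, reply_to=2, lev 1).
Iteration 2: join on id=2 -> c9 (id 2, reply_to=1, lev 2).
Iteration 3: join on id=1 -> c14 (id 1, reply_to=NULL, lev 3).
Iteration 4: reply_to is NULL; no match; recursion stops.
SUM(lev) = 0 + 1 + 2 + 3 = 6.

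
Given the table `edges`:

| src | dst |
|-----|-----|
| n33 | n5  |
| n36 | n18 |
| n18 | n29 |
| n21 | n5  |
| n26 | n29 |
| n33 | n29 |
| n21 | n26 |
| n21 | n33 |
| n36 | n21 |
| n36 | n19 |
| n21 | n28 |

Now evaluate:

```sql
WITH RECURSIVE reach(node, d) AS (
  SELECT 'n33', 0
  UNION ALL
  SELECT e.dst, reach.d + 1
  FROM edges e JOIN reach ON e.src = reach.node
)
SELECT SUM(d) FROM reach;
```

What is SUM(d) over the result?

2

Base: (n33, d=0).
Iteration 1: edges from {n33} -> (n29, d=1), (n5, d=1).
Iteration 2: no outgoing edges from {n29,n5}; recursion stops.
SUM(d) = 0 + 1 + 1 = 2.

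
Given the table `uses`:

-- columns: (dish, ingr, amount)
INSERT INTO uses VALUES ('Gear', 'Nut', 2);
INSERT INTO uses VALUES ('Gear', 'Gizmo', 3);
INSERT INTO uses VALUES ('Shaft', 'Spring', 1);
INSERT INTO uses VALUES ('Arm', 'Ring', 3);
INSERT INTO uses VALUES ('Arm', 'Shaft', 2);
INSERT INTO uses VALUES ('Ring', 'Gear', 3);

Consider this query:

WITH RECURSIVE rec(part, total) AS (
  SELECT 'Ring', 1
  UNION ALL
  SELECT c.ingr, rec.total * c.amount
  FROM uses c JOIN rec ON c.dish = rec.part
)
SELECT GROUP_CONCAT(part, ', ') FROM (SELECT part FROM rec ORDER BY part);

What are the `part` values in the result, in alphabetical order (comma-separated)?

Gear, Gizmo, Nut, Ring

Base: (Ring, total=1).
Iteration 1: components of {Ring} -> Gear = 1*3 = 3.
Iteration 2: components of {Gear} -> Gizmo = 3*3 = 9, Nut = 3*2 = 6.
Iteration 3: no further components; recursion stops.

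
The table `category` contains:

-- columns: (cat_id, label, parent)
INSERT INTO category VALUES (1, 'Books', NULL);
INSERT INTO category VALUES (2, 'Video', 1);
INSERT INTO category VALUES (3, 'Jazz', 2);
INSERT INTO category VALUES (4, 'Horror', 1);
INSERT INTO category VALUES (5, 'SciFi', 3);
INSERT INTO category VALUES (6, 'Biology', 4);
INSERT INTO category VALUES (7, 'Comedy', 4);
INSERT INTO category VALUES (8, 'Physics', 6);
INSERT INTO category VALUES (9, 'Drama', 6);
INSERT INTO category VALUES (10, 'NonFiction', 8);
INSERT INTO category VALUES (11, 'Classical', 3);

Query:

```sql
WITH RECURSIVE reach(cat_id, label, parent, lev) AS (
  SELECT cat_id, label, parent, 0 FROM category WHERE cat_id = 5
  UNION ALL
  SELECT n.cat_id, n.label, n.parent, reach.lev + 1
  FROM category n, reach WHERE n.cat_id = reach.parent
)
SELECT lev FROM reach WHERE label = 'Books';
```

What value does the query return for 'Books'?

Base: cat_id=5 (SciFi), parent=3, lev 0.
Iteration 1: join on cat_id=3 -> Jazz (id 3, parent=2, lev 1).
Iteration 2: join on cat_id=2 -> Video (id 2, parent=1, lev 2).
Iteration 3: join on cat_id=1 -> Books (id 1, parent=NULL, lev 3).
Iteration 4: parent is NULL; no match; recursion stops.

3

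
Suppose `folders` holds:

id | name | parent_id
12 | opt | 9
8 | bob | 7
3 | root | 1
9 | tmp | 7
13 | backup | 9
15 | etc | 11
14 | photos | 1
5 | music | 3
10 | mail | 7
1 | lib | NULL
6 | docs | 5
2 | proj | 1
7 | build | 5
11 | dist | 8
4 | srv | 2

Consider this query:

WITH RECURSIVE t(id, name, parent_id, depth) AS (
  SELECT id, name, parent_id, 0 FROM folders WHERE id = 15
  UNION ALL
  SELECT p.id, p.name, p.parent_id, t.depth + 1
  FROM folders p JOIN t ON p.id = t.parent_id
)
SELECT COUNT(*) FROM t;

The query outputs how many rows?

Base: id=15 (etc), parent_id=11, depth 0.
Iteration 1: join on id=11 -> dist (id 11, parent_id=8, depth 1).
Iteration 2: join on id=8 -> bob (id 8, parent_id=7, depth 2).
Iteration 3: join on id=7 -> build (id 7, parent_id=5, depth 3).
Iteration 4: join on id=5 -> music (id 5, parent_id=3, depth 4).
Iteration 5: join on id=3 -> root (id 3, parent_id=1, depth 5).
Iteration 6: join on id=1 -> lib (id 1, parent_id=NULL, depth 6).
Iteration 7: parent_id is NULL; no match; recursion stops.
Total rows emitted: 7.

7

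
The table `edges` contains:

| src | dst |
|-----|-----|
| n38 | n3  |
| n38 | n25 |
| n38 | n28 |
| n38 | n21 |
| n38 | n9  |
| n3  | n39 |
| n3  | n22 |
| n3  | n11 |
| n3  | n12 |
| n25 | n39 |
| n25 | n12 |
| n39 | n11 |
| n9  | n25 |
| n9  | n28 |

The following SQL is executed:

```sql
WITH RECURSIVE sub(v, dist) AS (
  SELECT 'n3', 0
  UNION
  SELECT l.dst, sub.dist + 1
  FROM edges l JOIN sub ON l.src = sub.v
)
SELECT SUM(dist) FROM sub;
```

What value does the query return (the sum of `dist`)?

Base: (n3, dist=0).
Iteration 1: edges from {n3} -> (n11, dist=1), (n12, dist=1), (n22, dist=1), (n39, dist=1).
Iteration 2: edges from {n11,n12,n22,n39} -> (n11, dist=2).
Iteration 3: no outgoing edges from {n11}; recursion stops.
SUM(dist) = 0 + 1 + 1 + 1 + 1 + 2 = 6.

6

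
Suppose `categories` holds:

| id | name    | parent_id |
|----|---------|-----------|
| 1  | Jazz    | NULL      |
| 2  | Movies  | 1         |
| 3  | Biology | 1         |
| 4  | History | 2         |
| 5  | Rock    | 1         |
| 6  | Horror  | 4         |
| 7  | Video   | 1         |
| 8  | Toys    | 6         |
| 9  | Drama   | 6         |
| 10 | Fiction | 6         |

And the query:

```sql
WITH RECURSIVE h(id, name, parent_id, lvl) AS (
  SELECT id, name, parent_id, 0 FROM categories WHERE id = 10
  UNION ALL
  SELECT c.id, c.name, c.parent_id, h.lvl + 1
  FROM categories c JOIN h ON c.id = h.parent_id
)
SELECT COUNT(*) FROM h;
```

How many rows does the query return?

5

Base: id=10 (Fiction), parent_id=6, lvl 0.
Iteration 1: join on id=6 -> Horror (id 6, parent_id=4, lvl 1).
Iteration 2: join on id=4 -> History (id 4, parent_id=2, lvl 2).
Iteration 3: join on id=2 -> Movies (id 2, parent_id=1, lvl 3).
Iteration 4: join on id=1 -> Jazz (id 1, parent_id=NULL, lvl 4).
Iteration 5: parent_id is NULL; no match; recursion stops.
Total rows emitted: 5.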